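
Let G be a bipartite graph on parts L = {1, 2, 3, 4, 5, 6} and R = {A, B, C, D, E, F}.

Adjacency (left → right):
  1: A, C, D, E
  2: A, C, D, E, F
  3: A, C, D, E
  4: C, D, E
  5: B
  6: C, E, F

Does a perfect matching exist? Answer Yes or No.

Yes

One maximum matching: 1–A, 2–F, 3–D, 4–C, 5–B, 6–E.
Every left vertex is matched, so this is a perfect matching.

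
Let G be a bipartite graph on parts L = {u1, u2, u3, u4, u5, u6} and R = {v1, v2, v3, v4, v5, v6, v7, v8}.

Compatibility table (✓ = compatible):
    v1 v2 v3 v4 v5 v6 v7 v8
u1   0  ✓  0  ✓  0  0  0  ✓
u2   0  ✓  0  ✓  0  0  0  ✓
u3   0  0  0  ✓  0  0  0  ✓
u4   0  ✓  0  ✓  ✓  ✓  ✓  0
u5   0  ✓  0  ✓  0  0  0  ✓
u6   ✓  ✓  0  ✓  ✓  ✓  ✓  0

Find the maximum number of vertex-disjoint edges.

5

A valid assignment of size 5: u1→v2, u2→v8, u3→v4, u4→v5, u6→v6.
The set {u1, u2, u3, u5} has only 3 neighbours ({v2, v4, v8}), so by Hall's theorem at most 5 of the 6 left vertices can be matched.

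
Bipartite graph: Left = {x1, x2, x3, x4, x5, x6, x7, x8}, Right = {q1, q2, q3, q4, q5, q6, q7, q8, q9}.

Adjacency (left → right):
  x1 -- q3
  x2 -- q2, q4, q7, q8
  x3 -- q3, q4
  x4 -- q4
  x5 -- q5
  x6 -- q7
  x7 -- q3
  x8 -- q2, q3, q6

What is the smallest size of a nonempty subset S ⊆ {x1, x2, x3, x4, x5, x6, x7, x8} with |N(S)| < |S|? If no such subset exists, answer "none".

2

Take S = {x1, x7}. Its neighbourhood is {q3}, so |N(S)| = 1 < |S| = 2.
No single vertex violates Hall's condition since each has at least one neighbour, so 2 is the minimum.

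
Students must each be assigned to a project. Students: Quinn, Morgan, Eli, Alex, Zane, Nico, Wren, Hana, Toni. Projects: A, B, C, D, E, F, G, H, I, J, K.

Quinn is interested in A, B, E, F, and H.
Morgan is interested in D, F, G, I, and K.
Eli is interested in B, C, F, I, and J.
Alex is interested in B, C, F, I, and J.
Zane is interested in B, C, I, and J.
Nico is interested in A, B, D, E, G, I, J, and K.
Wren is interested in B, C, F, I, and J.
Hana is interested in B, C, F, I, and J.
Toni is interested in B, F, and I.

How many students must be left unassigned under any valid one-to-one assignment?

1

One maximum matching: Quinn-A, Morgan-K, Eli-F, Alex-I, Zane-C, Nico-G, Wren-B, Hana-J.
The set {Eli, Alex, Zane, Wren, Hana, Toni} has only 5 neighbours ({B, C, F, I, J}), so by Hall's theorem at most 8 of the 9 students can be matched.
That matches 8 of the 9, leaving 1 unmatched; no matching can do better.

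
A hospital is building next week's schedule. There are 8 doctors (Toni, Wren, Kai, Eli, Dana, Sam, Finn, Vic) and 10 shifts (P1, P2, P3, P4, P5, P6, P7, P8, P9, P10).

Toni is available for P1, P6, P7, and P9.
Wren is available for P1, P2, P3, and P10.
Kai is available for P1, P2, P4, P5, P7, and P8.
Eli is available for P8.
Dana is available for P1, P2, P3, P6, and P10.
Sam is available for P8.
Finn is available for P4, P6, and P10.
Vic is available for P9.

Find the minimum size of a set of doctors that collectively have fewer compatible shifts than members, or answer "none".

Take S = {Eli, Sam}. Its neighbourhood is {P8}, so |N(S)| = 1 < |S| = 2.
No single vertex violates Hall's condition since each has at least one neighbour, so 2 is the minimum.

2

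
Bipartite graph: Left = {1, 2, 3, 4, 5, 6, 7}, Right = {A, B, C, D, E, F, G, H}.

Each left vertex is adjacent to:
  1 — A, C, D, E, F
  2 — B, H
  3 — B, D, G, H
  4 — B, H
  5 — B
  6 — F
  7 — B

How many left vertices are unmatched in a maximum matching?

2

A valid assignment of size 5: 1–A, 2–H, 3–G, 4–B, 6–F.
The set {2, 4, 5, 7} has only 2 neighbours ({B, H}), so by Hall's theorem at most 5 of the 7 left vertices can be matched.
That matches 5 of the 7, leaving 2 unmatched; no matching can do better.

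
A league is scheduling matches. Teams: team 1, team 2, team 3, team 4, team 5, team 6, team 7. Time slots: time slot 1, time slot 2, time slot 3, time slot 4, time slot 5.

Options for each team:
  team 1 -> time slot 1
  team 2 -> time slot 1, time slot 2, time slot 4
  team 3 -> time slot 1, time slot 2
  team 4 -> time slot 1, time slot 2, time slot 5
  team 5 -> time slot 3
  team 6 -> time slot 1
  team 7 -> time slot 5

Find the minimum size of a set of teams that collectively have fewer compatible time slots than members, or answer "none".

2

Take S = {team 1, team 6}. Its neighbourhood is {time slot 1}, so |N(S)| = 1 < |S| = 2.
No single vertex violates Hall's condition since each has at least one neighbour, so 2 is the minimum.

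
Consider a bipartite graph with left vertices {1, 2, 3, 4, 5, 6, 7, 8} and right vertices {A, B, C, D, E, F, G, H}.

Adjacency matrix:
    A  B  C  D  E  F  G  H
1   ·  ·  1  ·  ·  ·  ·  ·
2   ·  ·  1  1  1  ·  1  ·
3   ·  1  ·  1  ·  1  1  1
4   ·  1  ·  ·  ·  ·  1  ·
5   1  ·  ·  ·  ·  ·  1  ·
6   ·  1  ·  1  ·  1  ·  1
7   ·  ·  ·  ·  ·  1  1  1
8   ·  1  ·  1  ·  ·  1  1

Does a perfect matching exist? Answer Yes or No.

Yes

One maximum matching: 1→C, 2→E, 3→D, 4→G, 5→A, 6→F, 7→H, 8→B.
All 8 left vertices are covered.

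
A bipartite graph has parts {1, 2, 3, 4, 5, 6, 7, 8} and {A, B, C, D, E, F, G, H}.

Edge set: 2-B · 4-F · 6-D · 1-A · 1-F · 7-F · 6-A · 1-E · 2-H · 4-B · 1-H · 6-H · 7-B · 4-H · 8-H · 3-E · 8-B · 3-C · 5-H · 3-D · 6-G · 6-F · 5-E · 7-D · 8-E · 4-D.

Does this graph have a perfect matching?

Yes

For example, pair 1→A, 2→H, 3→C, 4→D, 5→E, 6→G, 7→F, 8→B.
Every left vertex is matched, so this is a perfect matching.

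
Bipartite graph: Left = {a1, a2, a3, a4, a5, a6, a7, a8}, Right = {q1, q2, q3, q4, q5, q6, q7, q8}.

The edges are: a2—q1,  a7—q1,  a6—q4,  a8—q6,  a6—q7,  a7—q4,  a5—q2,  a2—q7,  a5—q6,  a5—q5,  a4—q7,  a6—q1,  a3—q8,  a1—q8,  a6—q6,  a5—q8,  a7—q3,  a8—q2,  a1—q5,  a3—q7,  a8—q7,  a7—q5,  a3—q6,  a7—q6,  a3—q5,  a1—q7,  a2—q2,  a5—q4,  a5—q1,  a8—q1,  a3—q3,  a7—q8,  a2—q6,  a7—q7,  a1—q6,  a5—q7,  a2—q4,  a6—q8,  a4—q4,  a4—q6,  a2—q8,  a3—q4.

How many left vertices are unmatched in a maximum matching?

0

For example, pair a1-q5, a2-q2, a3-q3, a4-q7, a5-q8, a6-q1, a7-q4, a8-q6.
All 8 left vertices are matched, so no larger matching exists.
That matches 8 of the 8, leaving 0 unmatched; no matching can do better.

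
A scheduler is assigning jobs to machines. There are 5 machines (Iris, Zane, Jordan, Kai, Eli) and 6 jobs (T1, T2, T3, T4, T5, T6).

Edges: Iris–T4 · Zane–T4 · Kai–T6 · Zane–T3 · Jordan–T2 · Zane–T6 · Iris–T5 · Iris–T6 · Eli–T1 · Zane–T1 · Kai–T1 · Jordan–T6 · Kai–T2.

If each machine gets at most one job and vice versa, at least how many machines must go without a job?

0

A valid assignment of size 5: Iris→T5, Zane→T4, Jordan→T6, Kai→T2, Eli→T1.
This saturates every machine, so 5 is the maximum.
That matches 5 of the 5, leaving 0 unmatched; no matching can do better.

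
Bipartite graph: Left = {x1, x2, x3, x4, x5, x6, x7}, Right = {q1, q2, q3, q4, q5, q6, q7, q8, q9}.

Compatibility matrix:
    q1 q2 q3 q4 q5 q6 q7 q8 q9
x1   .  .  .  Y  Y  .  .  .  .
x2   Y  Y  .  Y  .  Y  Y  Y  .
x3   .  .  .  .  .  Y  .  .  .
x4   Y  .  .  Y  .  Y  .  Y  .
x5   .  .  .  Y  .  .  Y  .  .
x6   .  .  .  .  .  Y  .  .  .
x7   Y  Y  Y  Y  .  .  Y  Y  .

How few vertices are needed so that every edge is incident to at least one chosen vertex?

6

The 6 edges x1–q5, x2–q1, x3–q6, x4–q8, x5–q7, x7–q4 form a matching, so any vertex cover needs at least 6 vertices (one per matched edge).
Conversely {x1, x2, x4, x5, x7, q6} meets every edge and has exactly 6 vertices, so 6 is optimal.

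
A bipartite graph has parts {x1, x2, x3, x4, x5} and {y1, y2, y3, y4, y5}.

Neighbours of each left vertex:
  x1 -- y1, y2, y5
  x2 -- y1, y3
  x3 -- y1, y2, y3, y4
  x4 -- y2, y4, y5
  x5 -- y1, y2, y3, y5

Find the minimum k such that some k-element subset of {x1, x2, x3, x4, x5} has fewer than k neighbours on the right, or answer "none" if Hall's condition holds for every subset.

A matching saturating every left vertex exists, for instance x1→y2, x2→y1, x3→y4, x4→y5, x5→y3.
By Hall's marriage theorem, this means |N(S)| ≥ |S| for every subset S, so no violating subset exists.

none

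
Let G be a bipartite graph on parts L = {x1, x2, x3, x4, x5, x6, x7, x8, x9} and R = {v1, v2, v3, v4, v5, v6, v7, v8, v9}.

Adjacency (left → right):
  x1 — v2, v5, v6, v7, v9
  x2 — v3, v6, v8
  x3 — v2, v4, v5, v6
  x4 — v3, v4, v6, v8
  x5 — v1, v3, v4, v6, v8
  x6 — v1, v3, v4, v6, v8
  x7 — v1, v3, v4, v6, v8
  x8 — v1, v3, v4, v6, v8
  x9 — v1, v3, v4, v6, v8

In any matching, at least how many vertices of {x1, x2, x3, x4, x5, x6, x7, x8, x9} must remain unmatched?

A valid assignment of size 7: x1-v9, x2-v8, x3-v2, x4-v4, x5-v1, x6-v6, x7-v3.
The set {x2, x4, x5, x6, x7, x8, x9} has only 5 neighbours ({v1, v3, v4, v6, v8}), so by Hall's theorem at most 7 of the 9 left vertices can be matched.
That matches 7 of the 9, leaving 2 unmatched; no matching can do better.

2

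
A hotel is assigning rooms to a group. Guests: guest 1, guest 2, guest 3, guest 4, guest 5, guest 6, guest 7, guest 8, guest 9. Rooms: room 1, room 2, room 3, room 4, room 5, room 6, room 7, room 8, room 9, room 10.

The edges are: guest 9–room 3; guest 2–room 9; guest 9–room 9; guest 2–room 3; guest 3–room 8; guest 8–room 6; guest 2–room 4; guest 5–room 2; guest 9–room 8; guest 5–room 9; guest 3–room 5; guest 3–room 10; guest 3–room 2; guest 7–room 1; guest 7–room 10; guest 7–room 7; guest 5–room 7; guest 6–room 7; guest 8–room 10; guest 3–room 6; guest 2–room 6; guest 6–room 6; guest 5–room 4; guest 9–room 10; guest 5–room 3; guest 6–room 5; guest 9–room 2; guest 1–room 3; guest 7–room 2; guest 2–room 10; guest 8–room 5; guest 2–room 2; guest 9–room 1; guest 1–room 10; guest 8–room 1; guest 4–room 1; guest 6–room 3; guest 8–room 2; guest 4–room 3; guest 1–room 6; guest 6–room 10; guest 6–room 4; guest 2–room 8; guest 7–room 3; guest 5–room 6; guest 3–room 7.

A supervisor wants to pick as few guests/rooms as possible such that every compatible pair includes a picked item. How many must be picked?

{guest 1, guest 2, guest 3, guest 4, guest 5, guest 6, guest 7, guest 8, guest 9} is a vertex cover of size 9: every edge has an endpoint in this set.
No smaller cover exists because guest 1–room 6, guest 2–room 9, guest 3–room 5, guest 4–room 1, guest 5–room 4, guest 6–room 10, guest 7–room 3, guest 8–room 2, guest 9–room 8 is a matching of size 9, and a cover must include an endpoint of each of these disjoint edges (König's theorem).

9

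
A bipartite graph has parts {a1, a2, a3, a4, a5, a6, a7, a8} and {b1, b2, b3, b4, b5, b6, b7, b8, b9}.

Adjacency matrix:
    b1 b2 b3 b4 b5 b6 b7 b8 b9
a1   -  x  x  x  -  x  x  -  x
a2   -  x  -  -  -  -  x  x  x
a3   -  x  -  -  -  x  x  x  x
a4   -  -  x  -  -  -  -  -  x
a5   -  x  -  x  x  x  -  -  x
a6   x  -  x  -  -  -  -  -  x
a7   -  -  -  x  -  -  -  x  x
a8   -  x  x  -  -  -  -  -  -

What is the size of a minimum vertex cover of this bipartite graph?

The 8 edges a1–b4, a2–b7, a3–b6, a4–b9, a5–b5, a6–b1, a7–b8, a8–b3 form a matching, so any vertex cover needs at least 8 vertices (one per matched edge).
Conversely {a1, a2, a3, a4, a5, a6, a7, a8} meets every edge and has exactly 8 vertices, so 8 is optimal.

8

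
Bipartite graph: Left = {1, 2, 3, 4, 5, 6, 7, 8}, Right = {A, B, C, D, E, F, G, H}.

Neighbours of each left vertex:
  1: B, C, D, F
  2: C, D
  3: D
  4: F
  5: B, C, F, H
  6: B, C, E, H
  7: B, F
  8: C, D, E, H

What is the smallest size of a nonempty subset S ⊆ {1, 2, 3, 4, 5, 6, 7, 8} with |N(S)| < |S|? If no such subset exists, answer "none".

Take S = {1, 2, 3, 4, 7}. Its neighbourhood is {B, C, D, F}, so |N(S)| = 4 < |S| = 5.
Every subset of size less than 5 has at least as many neighbours as members, so 5 is the minimum.

5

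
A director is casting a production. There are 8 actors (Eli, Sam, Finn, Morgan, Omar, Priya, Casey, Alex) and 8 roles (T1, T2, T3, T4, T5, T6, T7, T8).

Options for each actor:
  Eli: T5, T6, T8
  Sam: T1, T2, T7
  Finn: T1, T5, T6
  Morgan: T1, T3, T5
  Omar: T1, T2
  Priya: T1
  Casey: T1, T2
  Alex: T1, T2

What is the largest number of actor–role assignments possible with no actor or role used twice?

A valid assignment of size 6: Eli–T8, Sam–T7, Finn–T6, Morgan–T5, Omar–T2, Priya–T1.
The set {Omar, Priya, Casey, Alex} has only 2 neighbours ({T1, T2}), so by Hall's theorem at most 6 of the 8 actors can be matched.

6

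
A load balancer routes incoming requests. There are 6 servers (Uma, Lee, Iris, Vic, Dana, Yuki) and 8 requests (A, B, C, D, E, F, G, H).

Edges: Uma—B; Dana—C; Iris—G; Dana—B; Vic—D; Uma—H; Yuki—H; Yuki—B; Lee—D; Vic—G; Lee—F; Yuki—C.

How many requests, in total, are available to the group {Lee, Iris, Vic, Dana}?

5

The union of neighbours of {Lee, Iris, Vic, Dana} is {B, C, D, F, G}, which has 5 elements.
Since |N(S)| = 5 ≥ |S| = 4, Hall's condition holds for this subset.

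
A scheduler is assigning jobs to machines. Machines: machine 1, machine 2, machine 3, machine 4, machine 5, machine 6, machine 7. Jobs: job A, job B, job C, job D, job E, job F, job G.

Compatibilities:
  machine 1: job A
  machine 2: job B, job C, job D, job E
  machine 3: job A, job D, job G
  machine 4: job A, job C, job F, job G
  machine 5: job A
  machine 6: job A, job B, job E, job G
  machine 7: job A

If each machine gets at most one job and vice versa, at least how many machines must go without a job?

2

One maximum matching: machine 1–job A, machine 2–job E, machine 3–job D, machine 4–job F, machine 6–job G.
The set {machine 1, machine 5, machine 7} has only 1 neighbour ({job A}), so by Hall's theorem at most 5 of the 7 machines can be matched.
That matches 5 of the 7, leaving 2 unmatched; no matching can do better.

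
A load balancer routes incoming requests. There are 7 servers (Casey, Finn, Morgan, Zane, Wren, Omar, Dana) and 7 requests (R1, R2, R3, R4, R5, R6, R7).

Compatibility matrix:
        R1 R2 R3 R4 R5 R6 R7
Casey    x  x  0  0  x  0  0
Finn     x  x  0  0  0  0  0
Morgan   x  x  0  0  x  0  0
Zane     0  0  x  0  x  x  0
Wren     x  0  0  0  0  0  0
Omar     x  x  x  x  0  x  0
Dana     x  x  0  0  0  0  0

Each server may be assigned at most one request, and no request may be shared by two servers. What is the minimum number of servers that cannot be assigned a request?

2

For example, pair Casey–R2, Finn–R1, Morgan–R5, Zane–R3, Omar–R6.
The set {Casey, Finn, Morgan, Wren, Dana} has only 3 neighbours ({R1, R2, R5}), so by Hall's theorem at most 5 of the 7 servers can be matched.
That matches 5 of the 7, leaving 2 unmatched; no matching can do better.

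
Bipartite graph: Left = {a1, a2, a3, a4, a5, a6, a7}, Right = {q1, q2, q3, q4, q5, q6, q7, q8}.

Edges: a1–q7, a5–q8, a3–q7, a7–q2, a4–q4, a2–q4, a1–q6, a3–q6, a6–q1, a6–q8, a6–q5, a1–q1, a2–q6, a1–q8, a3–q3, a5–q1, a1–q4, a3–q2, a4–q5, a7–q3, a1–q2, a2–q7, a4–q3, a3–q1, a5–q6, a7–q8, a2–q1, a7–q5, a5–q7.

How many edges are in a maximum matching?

7

For example, pair a1→q2, a2→q6, a3→q1, a4→q4, a5→q7, a6→q5, a7→q8.
All 7 left vertices are matched, so no larger matching exists.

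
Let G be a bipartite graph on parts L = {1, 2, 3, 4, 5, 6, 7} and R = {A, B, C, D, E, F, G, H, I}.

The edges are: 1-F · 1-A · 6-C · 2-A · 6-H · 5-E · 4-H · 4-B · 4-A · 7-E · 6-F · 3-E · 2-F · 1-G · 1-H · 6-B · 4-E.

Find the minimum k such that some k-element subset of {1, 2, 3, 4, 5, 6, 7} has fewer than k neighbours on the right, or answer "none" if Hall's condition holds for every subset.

2

Take S = {3, 5}. Its neighbourhood is {E}, so |N(S)| = 1 < |S| = 2.
No single vertex violates Hall's condition since each has at least one neighbour, so 2 is the minimum.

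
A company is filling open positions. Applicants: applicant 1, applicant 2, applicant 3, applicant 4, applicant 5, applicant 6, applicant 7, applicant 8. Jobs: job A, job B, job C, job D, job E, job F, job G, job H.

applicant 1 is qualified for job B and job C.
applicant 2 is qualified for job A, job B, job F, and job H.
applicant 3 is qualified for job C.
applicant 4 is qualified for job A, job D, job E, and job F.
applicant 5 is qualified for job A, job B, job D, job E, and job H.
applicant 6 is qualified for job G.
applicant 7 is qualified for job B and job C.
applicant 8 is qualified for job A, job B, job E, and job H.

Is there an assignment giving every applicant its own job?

The set {applicant 1, applicant 3, applicant 7} has only 2 neighbours ({job B, job C}), so by Hall's theorem at most 7 of the 8 applicants can be matched.
Hence no matching covers every applicant.

No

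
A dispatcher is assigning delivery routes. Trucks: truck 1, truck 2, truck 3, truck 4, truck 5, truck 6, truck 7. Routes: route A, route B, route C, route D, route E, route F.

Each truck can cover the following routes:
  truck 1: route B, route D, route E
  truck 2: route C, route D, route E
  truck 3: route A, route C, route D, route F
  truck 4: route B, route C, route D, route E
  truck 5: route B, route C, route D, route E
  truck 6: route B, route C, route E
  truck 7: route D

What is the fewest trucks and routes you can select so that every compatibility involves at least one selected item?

5

The 5 edges truck 1–route D, truck 2–route C, truck 3–route F, truck 4–route B, truck 5–route E form a matching, so any vertex cover needs at least 5 vertices (one per matched edge).
Conversely {truck 3, route B, route C, route D, route E} meets every edge and has exactly 5 vertices, so 5 is optimal.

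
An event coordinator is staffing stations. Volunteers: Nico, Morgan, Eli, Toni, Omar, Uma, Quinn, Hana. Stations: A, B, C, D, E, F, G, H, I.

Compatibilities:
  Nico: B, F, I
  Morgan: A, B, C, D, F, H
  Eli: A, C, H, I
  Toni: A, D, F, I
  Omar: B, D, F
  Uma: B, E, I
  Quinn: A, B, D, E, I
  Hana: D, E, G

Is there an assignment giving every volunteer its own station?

Yes

For example, pair Nico→I, Morgan→H, Eli→C, Toni→D, Omar→F, Uma→B, Quinn→A, Hana→E.
Every volunteer is matched, so this matching saturates all of them.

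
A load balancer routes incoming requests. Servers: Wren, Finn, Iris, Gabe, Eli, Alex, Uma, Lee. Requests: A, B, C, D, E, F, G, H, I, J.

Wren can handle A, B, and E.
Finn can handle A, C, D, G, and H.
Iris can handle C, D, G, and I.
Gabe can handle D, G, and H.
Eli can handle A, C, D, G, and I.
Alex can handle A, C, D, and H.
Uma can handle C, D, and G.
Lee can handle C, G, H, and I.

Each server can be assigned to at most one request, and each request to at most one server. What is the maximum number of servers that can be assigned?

7

A valid assignment of size 7: Wren–B, Finn–A, Iris–C, Gabe–H, Eli–I, Alex–D, Uma–G.
The set {Finn, Iris, Gabe, Eli, Alex, Uma, Lee} has only 6 neighbours ({A, C, D, G, H, I}), so by Hall's theorem at most 7 of the 8 servers can be matched.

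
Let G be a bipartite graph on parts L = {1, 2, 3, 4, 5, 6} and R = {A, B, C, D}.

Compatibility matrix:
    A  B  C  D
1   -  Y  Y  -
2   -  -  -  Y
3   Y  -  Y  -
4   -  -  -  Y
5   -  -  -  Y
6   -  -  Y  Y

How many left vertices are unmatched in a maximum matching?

A valid assignment of size 4: 1→B, 2→D, 3→A, 6→C.
The set {2, 4, 5} has only 1 neighbour ({D}), so by Hall's theorem at most 4 of the 6 left vertices can be matched.
That matches 4 of the 6, leaving 2 unmatched; no matching can do better.

2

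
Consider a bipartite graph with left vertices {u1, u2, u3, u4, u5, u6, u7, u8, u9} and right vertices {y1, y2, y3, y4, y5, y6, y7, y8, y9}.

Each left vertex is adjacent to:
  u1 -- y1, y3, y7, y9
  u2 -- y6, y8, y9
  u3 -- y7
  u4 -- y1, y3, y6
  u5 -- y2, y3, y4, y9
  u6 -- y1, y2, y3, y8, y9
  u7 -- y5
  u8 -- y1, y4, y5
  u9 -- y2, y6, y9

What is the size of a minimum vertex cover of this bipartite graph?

{u1, u2, u3, u4, u5, u6, u7, u8, u9} is a vertex cover of size 9: every edge has an endpoint in this set.
No smaller cover exists because u1–y9, u2–y8, u3–y7, u4–y6, u5–y4, u6–y3, u7–y5, u8–y1, u9–y2 is a matching of size 9, and a cover must include an endpoint of each of these disjoint edges (König's theorem).

9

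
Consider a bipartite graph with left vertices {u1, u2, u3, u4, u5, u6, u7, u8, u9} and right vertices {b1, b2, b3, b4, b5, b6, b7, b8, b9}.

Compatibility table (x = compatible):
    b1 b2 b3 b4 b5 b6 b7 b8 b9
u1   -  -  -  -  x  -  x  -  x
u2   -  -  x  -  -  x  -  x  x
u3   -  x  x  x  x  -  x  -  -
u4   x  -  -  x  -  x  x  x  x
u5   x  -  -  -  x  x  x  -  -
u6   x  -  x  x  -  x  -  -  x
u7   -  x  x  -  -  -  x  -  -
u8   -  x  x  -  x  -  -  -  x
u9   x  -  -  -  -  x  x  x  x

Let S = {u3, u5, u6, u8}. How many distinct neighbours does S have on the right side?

8

The union of neighbours of {u3, u5, u6, u8} is {b1, b2, b3, b4, b5, b6, b7, b9}, which has 8 elements.
Since |N(S)| = 8 ≥ |S| = 4, Hall's condition holds for this subset.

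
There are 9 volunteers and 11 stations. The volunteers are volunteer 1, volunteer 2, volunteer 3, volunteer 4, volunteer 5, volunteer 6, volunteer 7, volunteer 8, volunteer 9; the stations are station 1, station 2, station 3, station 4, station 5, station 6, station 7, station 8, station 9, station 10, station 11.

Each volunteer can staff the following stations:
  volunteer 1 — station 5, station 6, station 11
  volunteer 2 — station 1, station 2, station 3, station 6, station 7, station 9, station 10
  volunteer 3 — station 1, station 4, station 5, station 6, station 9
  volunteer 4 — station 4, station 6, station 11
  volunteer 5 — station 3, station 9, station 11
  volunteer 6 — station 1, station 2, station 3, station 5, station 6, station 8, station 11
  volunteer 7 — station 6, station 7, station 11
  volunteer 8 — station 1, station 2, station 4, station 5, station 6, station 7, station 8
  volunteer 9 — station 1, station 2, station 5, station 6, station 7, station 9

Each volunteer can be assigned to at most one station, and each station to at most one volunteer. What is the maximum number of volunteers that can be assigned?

One maximum matching: volunteer 1–station 5, volunteer 2–station 6, volunteer 3–station 1, volunteer 4–station 4, volunteer 5–station 3, volunteer 6–station 8, volunteer 7–station 11, volunteer 8–station 2, volunteer 9–station 7.
All 9 volunteers are matched, so no larger matching exists.

9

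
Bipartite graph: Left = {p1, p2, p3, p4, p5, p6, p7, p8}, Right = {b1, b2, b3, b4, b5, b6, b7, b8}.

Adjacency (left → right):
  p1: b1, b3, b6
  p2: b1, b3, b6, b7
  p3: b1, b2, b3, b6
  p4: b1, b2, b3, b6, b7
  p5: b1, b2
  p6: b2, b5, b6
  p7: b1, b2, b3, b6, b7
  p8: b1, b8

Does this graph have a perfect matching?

The set {p1, p2, p3, p4, p5, p7} has only 5 neighbours ({b1, b2, b3, b6, b7}), so by Hall's theorem at most 7 of the 8 left vertices can be matched.
Hence no matching covers every left vertex.

No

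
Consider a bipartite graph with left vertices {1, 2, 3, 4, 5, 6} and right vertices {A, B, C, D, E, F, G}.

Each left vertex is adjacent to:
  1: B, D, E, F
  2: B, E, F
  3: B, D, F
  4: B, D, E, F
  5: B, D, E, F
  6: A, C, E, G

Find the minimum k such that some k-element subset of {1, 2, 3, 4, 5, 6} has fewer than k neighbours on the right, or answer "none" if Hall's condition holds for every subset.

Take S = {1, 2, 3, 4, 5}. Its neighbourhood is {B, D, E, F}, so |N(S)| = 4 < |S| = 5.
Every subset of size less than 5 has at least as many neighbours as members, so 5 is the minimum.

5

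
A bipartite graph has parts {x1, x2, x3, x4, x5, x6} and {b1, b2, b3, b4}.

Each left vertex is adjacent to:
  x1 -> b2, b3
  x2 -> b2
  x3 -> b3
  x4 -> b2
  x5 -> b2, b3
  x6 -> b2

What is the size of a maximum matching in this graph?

2

For example, pair x1→b3, x2→b2.
The set {x1, x2, x3, x4, x5, x6} has only 2 neighbours ({b2, b3}), so by Hall's theorem at most 2 of the 6 left vertices can be matched.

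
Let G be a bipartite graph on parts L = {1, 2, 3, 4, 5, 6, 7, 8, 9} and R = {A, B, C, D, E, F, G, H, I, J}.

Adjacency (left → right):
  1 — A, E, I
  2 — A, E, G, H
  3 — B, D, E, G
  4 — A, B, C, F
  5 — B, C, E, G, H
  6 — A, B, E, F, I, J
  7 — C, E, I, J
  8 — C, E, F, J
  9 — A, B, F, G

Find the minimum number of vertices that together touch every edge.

{1, 2, 3, 4, 5, 6, 7, 8, 9} is a vertex cover of size 9: every edge has an endpoint in this set.
No smaller cover exists because 1–I, 2–G, 3–E, 4–F, 5–H, 6–A, 7–C, 8–J, 9–B is a matching of size 9, and a cover must include an endpoint of each of these disjoint edges (König's theorem).

9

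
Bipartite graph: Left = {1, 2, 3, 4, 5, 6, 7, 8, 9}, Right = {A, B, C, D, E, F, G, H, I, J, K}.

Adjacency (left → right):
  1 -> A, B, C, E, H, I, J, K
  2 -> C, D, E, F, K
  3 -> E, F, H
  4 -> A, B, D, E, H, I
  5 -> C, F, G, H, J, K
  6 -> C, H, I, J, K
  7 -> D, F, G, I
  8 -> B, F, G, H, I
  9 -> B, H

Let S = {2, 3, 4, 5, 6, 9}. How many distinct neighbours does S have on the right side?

11

The union of neighbours of {2, 3, 4, 5, 6, 9} is {A, B, C, D, E, F, G, H, I, J, K}, which has 11 elements.
Since |N(S)| = 11 ≥ |S| = 6, Hall's condition holds for this subset.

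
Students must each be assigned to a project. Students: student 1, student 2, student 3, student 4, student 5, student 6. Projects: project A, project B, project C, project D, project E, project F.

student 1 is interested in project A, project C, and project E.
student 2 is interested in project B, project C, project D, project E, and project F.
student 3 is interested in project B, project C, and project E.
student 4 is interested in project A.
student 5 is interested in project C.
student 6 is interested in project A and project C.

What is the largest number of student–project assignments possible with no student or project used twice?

5

For example, pair student 1-project E, student 2-project F, student 3-project B, student 4-project A, student 5-project C.
The set {student 4, student 5, student 6} has only 2 neighbours ({project A, project C}), so by Hall's theorem at most 5 of the 6 students can be matched.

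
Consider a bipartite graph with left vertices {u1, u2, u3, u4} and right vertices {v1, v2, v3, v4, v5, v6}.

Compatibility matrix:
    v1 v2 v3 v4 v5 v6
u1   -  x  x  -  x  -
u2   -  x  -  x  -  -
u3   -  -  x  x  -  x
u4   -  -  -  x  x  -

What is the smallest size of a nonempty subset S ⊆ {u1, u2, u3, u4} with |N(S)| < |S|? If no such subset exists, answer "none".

A matching saturating every left vertex exists, for instance u1→v3, u2→v2, u3→v6, u4→v4.
By Hall's marriage theorem, this means |N(S)| ≥ |S| for every subset S, so no violating subset exists.

none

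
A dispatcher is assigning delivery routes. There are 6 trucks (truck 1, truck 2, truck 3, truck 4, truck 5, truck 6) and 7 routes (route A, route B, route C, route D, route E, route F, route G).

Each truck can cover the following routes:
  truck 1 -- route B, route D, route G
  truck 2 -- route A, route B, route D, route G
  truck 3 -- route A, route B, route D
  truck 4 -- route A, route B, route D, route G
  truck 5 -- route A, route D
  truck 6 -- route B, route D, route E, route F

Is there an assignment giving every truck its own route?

The set {truck 1, truck 2, truck 3, truck 4, truck 5} has only 4 neighbours ({route A, route B, route D, route G}), so by Hall's theorem at most 5 of the 6 trucks can be matched.
Hence no matching covers every truck.

No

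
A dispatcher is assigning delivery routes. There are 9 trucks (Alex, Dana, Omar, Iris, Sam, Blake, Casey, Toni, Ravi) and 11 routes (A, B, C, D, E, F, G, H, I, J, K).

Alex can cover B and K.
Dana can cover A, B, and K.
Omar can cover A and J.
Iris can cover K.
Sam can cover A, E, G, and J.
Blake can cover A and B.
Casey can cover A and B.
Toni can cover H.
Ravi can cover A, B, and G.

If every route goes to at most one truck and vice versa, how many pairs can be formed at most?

For example, pair Alex–B, Dana–A, Omar–J, Iris–K, Sam–E, Toni–H, Ravi–G.
The set {Alex, Dana, Iris, Blake, Casey} has only 3 neighbours ({A, B, K}), so by Hall's theorem at most 7 of the 9 trucks can be matched.

7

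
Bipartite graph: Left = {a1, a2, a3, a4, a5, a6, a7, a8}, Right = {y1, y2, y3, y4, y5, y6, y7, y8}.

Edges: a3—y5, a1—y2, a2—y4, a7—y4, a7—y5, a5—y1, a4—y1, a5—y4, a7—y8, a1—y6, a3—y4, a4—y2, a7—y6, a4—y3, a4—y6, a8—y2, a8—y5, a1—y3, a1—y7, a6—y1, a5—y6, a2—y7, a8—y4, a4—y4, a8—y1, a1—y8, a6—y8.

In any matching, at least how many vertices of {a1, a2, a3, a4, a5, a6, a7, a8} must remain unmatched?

0

A valid assignment of size 8: a1-y3, a2-y7, a3-y5, a4-y2, a5-y6, a6-y8, a7-y4, a8-y1.
All 8 left vertices are matched, so no larger matching exists.
That matches 8 of the 8, leaving 0 unmatched; no matching can do better.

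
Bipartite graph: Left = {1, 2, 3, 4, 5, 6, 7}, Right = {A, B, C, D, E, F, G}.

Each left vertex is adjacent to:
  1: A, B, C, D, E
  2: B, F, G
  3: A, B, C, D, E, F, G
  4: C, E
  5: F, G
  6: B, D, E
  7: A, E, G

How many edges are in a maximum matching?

7

One maximum matching: 1-A, 2-B, 3-G, 4-C, 5-F, 6-D, 7-E.
This saturates every left vertex, so 7 is the maximum.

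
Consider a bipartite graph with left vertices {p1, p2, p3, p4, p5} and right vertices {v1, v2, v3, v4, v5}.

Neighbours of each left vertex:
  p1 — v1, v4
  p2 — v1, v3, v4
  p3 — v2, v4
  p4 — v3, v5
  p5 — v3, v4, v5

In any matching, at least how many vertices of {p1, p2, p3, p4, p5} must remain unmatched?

0

A valid assignment of size 5: p1–v1, p2–v3, p3–v2, p4–v5, p5–v4.
This saturates every left vertex, so 5 is the maximum.
That matches 5 of the 5, leaving 0 unmatched; no matching can do better.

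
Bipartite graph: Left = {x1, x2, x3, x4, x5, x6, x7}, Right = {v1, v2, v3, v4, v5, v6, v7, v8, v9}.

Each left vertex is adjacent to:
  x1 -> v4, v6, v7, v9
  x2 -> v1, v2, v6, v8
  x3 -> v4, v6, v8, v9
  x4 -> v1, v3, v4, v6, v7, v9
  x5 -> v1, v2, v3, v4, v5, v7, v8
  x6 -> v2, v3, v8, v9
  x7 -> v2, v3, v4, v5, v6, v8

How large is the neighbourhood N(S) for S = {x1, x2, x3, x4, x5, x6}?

9

The union of neighbours of {x1, x2, x3, x4, x5, x6} is {v1, v2, v3, v4, v5, v6, v7, v8, v9}, which has 9 elements.
Since |N(S)| = 9 ≥ |S| = 6, Hall's condition holds for this subset.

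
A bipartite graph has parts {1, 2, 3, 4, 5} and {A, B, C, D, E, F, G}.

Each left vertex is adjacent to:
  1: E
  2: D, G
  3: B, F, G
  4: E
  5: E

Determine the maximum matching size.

3

For example, pair 1-E, 2-G, 3-B.
The set {1, 4, 5} has only 1 neighbour ({E}), so by Hall's theorem at most 3 of the 5 left vertices can be matched.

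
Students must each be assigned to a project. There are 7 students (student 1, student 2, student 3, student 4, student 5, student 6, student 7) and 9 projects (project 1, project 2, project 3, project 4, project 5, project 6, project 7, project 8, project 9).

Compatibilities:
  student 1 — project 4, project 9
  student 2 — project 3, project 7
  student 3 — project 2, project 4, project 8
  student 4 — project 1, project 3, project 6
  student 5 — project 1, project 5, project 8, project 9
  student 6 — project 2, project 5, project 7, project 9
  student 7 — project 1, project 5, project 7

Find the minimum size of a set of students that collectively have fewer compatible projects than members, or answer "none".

A matching saturating every student exists, for instance student 1→project 4, student 2→project 3, student 3→project 2, student 4→project 6, student 5→project 9, student 6→project 7, student 7→project 1.
By Hall's marriage theorem, this means |N(S)| ≥ |S| for every subset S, so no violating subset exists.

none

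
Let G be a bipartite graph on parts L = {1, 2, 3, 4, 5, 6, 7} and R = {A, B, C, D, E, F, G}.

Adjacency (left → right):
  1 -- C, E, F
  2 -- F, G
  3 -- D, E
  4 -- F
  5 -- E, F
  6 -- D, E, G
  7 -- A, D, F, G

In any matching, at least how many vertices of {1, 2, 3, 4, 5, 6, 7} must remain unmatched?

For example, pair 1-C, 2-G, 3-D, 4-F, 5-E, 7-A.
The set {2, 3, 4, 5, 6} has only 4 neighbours ({D, E, F, G}), so by Hall's theorem at most 6 of the 7 left vertices can be matched.
That matches 6 of the 7, leaving 1 unmatched; no matching can do better.

1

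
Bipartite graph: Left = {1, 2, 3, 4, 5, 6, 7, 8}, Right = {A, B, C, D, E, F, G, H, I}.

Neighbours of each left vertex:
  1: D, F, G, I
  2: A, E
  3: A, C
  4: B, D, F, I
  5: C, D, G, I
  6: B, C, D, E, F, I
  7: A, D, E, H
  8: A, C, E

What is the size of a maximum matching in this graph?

8

A valid assignment of size 8: 1–F, 2–A, 3–C, 4–B, 5–G, 6–I, 7–D, 8–E.
All 8 left vertices are matched, so no larger matching exists.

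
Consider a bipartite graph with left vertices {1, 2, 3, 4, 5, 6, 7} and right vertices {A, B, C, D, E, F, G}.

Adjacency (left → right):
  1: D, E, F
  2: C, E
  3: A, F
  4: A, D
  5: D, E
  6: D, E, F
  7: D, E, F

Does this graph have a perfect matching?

The set {1, 3, 4, 5, 6, 7} has only 4 neighbours ({A, D, E, F}), so by Hall's theorem at most 5 of the 7 left vertices can be matched.
Hence no matching covers every left vertex.

No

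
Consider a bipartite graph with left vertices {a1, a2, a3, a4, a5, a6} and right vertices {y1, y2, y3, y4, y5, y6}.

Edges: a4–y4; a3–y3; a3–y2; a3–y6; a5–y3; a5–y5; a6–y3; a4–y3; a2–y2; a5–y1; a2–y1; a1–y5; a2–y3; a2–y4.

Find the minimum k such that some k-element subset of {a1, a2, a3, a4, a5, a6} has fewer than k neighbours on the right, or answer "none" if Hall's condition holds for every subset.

none

A matching saturating every left vertex exists, for instance a1→y5, a2→y2, a3→y6, a4→y4, a5→y1, a6→y3.
By Hall's marriage theorem, this means |N(S)| ≥ |S| for every subset S, so no violating subset exists.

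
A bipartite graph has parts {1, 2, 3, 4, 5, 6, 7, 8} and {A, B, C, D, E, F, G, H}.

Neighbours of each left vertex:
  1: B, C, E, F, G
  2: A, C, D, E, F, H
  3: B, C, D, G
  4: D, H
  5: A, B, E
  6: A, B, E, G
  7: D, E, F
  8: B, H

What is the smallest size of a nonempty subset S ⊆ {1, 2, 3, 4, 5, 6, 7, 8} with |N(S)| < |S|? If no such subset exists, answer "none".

A matching saturating every left vertex exists, for instance 1→F, 2→A, 3→C, 4→H, 5→E, 6→G, 7→D, 8→B.
By Hall's marriage theorem, this means |N(S)| ≥ |S| for every subset S, so no violating subset exists.

none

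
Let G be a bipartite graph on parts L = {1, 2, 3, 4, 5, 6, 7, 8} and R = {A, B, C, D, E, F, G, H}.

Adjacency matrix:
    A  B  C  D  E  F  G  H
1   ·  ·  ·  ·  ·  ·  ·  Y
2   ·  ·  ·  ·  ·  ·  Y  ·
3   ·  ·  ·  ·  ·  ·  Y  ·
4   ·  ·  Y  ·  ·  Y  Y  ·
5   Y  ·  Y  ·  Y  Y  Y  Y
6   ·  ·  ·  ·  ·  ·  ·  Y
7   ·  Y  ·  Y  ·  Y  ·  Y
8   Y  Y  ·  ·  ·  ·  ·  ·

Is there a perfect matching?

The set {1, 2, 3, 6} has only 2 neighbours ({G, H}), so by Hall's theorem at most 6 of the 8 left vertices can be matched.
Hence no matching covers every left vertex.

No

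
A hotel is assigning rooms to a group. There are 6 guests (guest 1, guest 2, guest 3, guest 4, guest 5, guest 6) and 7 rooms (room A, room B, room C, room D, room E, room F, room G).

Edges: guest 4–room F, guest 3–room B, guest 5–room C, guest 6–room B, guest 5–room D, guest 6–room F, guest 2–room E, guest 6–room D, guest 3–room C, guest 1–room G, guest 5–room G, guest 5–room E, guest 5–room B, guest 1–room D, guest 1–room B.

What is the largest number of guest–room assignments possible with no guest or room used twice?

6

For example, pair guest 1-room G, guest 2-room E, guest 3-room C, guest 4-room F, guest 5-room D, guest 6-room B.
All 6 guests are matched, so no larger matching exists.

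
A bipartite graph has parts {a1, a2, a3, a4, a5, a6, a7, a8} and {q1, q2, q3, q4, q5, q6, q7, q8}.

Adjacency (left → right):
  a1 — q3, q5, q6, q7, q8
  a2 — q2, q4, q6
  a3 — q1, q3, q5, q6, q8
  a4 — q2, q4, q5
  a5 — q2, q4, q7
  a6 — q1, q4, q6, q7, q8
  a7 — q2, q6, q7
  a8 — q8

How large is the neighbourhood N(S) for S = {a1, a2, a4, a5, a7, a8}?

7

The union of neighbours of {a1, a2, a4, a5, a7, a8} is {q2, q3, q4, q5, q6, q7, q8}, which has 7 elements.
Since |N(S)| = 7 ≥ |S| = 6, Hall's condition holds for this subset.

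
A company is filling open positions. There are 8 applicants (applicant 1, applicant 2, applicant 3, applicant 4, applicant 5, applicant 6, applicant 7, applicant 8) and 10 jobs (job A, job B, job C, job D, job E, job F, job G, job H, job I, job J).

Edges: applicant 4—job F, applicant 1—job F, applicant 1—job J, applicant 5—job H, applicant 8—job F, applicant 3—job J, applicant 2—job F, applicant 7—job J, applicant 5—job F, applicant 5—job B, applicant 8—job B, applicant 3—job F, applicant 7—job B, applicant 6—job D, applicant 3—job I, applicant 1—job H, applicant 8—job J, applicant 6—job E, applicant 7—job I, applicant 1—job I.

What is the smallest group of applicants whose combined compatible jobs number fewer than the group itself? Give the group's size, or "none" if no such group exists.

2

Take S = {applicant 2, applicant 4}. Its neighbourhood is {job F}, so |N(S)| = 1 < |S| = 2.
No single vertex violates Hall's condition since each has at least one neighbour, so 2 is the minimum.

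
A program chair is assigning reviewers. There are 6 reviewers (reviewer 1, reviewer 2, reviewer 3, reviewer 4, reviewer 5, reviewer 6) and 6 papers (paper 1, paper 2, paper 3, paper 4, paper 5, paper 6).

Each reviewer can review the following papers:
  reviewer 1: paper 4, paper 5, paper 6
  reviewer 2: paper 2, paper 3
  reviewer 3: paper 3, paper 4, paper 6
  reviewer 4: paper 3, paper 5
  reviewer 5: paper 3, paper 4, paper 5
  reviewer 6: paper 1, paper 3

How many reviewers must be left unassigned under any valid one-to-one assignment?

0

A valid assignment of size 6: reviewer 1→paper 5, reviewer 2→paper 2, reviewer 3→paper 6, reviewer 4→paper 3, reviewer 5→paper 4, reviewer 6→paper 1.
This saturates every reviewer, so 6 is the maximum.
That matches 6 of the 6, leaving 0 unmatched; no matching can do better.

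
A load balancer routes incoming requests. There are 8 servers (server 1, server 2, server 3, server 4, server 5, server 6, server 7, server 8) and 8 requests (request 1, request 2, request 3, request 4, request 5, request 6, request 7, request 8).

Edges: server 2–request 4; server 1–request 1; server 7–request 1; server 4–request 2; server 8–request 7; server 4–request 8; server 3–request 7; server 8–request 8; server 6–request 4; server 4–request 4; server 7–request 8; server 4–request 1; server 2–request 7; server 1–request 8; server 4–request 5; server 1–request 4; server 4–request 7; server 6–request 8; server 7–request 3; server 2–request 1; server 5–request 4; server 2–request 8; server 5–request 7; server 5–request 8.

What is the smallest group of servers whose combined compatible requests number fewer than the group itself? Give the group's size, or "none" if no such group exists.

Take S = {server 3, server 5, server 6, server 8}. Its neighbourhood is {request 4, request 7, request 8}, so |N(S)| = 3 < |S| = 4.
Every subset of size less than 4 has at least as many neighbours as members, so 4 is the minimum.

4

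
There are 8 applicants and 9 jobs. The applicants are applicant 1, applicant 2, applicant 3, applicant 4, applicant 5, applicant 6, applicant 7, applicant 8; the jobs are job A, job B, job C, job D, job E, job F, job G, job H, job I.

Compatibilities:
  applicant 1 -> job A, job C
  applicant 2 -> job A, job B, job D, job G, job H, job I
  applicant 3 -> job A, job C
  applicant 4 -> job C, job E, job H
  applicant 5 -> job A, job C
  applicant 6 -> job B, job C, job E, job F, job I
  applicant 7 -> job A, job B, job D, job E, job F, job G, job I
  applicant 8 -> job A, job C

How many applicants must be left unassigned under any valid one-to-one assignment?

For example, pair applicant 1-job C, applicant 2-job D, applicant 3-job A, applicant 4-job H, applicant 6-job B, applicant 7-job F.
The set {applicant 1, applicant 3, applicant 5, applicant 8} has only 2 neighbours ({job A, job C}), so by Hall's theorem at most 6 of the 8 applicants can be matched.
That matches 6 of the 8, leaving 2 unmatched; no matching can do better.

2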